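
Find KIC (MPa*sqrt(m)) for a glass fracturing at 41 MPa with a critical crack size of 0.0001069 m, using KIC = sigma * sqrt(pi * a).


Fracture toughness: KIC = sigma * sqrt(pi * a)
  pi * a = pi * 0.0001069 = 0.000335836
  sqrt(pi * a) = 0.018326
  KIC = 41 * 0.018326 = 0.751 MPa*sqrt(m)

0.751 MPa*sqrt(m)


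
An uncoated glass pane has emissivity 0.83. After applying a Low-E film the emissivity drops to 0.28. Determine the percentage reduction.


Percentage reduction = (1 - coated/uncoated) * 100
  Ratio = 0.28 / 0.83 = 0.3373
  Reduction = (1 - 0.3373) * 100 = 66.3%

66.3%


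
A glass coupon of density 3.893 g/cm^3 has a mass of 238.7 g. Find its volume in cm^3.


Rearrange rho = m / V:
  V = m / rho
  V = 238.7 / 3.893 = 61.315 cm^3

61.315 cm^3


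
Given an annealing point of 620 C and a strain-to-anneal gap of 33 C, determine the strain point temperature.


Strain point = annealing point - difference:
  T_strain = 620 - 33 = 587 C

587 C


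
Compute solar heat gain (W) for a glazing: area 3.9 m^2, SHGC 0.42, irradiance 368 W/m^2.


Solar heat gain: Q = Area * SHGC * Irradiance
  Q = 3.9 * 0.42 * 368 = 602.8 W

602.8 W


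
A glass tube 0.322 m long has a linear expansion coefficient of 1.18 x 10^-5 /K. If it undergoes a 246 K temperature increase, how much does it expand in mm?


Thermal expansion formula: dL = alpha * L0 * dT
  dL = (1.18 x 10^-5) * 0.322 * 246 = 0.0009347 m
Convert to mm: 0.0009347 * 1000 = 0.9347 mm

0.9347 mm


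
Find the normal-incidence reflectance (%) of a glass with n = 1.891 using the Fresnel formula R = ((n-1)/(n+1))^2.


Fresnel reflectance at normal incidence:
  R = ((n - 1)/(n + 1))^2
  (n - 1)/(n + 1) = (1.891 - 1)/(1.891 + 1) = 0.308198
  R = 0.308198^2 = 0.094986
  R(%) = 0.094986 * 100 = 9.499%

9.499%


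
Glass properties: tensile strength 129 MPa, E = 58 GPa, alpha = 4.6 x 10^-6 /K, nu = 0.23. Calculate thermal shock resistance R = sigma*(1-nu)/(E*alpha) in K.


Thermal shock resistance: R = sigma * (1 - nu) / (E * alpha)
  Numerator = 129 * (1 - 0.23) = 99.33
  Denominator = 58 * 1000 * (4.6 x 10^-6) = 0.2668
  R = 99.33 / 0.2668 = 372.3 K

372.3 K


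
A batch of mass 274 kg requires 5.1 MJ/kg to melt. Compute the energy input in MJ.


Total energy = mass * specific energy
  E = 274 * 5.1 = 1397.4 MJ

1397.4 MJ


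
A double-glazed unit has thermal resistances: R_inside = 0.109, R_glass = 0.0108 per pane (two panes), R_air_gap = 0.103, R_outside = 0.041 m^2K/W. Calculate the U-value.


Total thermal resistance (series):
  R_total = R_in + R_glass + R_air + R_glass + R_out
  R_total = 0.109 + 0.0108 + 0.103 + 0.0108 + 0.041 = 0.2746 m^2K/W
U-value = 1 / R_total = 1 / 0.2746 = 3.642 W/m^2K

3.642 W/m^2K


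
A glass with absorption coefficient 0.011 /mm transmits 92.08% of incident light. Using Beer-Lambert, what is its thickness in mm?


Rearrange T = exp(-alpha * thickness):
  thickness = -ln(T) / alpha
  T = 92.08/100 = 0.9208
  ln(T) = -0.08251
  -ln(T) = 0.08251
  thickness = 0.08251 / 0.011 = 7.5 mm

7.5 mm


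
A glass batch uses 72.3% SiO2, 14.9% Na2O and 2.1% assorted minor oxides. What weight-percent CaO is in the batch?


Pieces sum to 100%:
  CaO = 100 - (SiO2 + Na2O + others)
  CaO = 100 - (72.3 + 14.9 + 2.1) = 10.7%

10.7%


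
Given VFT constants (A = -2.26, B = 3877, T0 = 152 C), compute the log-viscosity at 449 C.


VFT equation: log(eta) = A + B / (T - T0)
  T - T0 = 449 - 152 = 297
  B / (T - T0) = 3877 / 297 = 13.054
  log(eta) = -2.26 + 13.054 = 10.794

10.794


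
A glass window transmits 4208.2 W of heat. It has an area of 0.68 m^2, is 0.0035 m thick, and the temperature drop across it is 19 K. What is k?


Fourier's law rearranged: k = Q * t / (A * dT)
  Numerator = 4208.2 * 0.0035 = 14.7287
  Denominator = 0.68 * 19 = 12.92
  k = 14.7287 / 12.92 = 1.14 W/mK

1.14 W/mK


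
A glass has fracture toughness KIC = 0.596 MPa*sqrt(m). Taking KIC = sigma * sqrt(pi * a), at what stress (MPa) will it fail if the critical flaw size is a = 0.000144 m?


Rearrange KIC = sigma * sqrt(pi * a):
  sigma = KIC / sqrt(pi * a)
  sqrt(pi * 0.000144) = 0.021269
  sigma = 0.596 / 0.021269 = 28.02 MPa

28.02 MPa


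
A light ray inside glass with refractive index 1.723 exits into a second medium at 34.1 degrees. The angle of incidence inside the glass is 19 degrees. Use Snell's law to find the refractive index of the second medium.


Apply Snell's law: n1 * sin(theta1) = n2 * sin(theta2)
  n2 = n1 * sin(theta1) / sin(theta2)
  sin(19) = 0.325568
  sin(34.1) = 0.560639
  n2 = 1.723 * 0.325568 / 0.560639 = 1.0006

1.0006


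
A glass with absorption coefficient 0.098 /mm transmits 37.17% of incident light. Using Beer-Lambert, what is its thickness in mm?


Rearrange T = exp(-alpha * thickness):
  thickness = -ln(T) / alpha
  T = 37.17/100 = 0.3717
  ln(T) = -0.98967
  -ln(T) = 0.98967
  thickness = 0.98967 / 0.098 = 10.1 mm

10.1 mm


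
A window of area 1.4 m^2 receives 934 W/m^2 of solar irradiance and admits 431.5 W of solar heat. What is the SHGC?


Rearrange Q = Area * SHGC * Irradiance:
  SHGC = Q / (Area * Irradiance)
  SHGC = 431.5 / (1.4 * 934) = 0.33

0.33


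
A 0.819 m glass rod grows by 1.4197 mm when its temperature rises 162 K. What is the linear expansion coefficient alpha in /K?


Rearrange dL = alpha * L0 * dT for alpha:
  alpha = dL / (L0 * dT)
  alpha = (1.4197 / 1000) / (0.819 * 162) = 0.0000107 /K = 1.07 x 10^-5 /K

1.07 x 10^-5 /K


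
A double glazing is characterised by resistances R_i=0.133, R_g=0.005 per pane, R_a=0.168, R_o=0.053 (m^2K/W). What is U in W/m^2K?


Total thermal resistance (series):
  R_total = R_in + R_glass + R_air + R_glass + R_out
  R_total = 0.133 + 0.005 + 0.168 + 0.005 + 0.053 = 0.364 m^2K/W
U-value = 1 / R_total = 1 / 0.364 = 2.747 W/m^2K

2.747 W/m^2K


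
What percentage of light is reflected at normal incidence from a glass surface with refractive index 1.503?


Fresnel reflectance at normal incidence:
  R = ((n - 1)/(n + 1))^2
  (n - 1)/(n + 1) = (1.503 - 1)/(1.503 + 1) = 0.200959
  R = 0.200959^2 = 0.0403845
  R(%) = 0.0403845 * 100 = 4.038%

4.038%


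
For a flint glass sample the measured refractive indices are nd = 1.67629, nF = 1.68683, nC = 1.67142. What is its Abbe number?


Abbe number formula: Vd = (nd - 1) / (nF - nC)
  nd - 1 = 1.67629 - 1 = 0.67629
  nF - nC = 1.68683 - 1.67142 = 0.01541
  Vd = 0.67629 / 0.01541 = 43.89

43.89


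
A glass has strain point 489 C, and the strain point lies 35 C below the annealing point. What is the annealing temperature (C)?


T_anneal = T_strain + gap:
  T_anneal = 489 + 35 = 524 C

524 C


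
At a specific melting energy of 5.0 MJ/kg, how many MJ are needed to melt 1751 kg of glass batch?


Total energy = mass * specific energy
  E = 1751 * 5.0 = 8755 MJ

8755 MJ


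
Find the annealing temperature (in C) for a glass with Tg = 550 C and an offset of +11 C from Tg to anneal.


The annealing temperature is Tg plus the offset:
  T_anneal = 550 + 11 = 561 C

561 C


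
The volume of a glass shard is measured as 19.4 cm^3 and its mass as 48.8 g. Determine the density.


Use the definition of density:
  rho = mass / volume
  rho = 48.8 / 19.4 = 2.515 g/cm^3

2.515 g/cm^3


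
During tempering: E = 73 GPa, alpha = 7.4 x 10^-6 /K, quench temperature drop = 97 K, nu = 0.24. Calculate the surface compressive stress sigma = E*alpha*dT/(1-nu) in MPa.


Tempering stress: sigma = E * alpha * dT / (1 - nu)
  E (MPa) = 73 * 1000 = 73000
  Numerator = 73000 * (7.4 x 10^-6) * 97 = 52.3994
  Denominator = 1 - 0.24 = 0.76
  sigma = 52.3994 / 0.76 = 68.9 MPa

68.9 MPa


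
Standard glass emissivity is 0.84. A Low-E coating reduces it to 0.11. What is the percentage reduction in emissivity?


Percentage reduction = (1 - coated/uncoated) * 100
  Ratio = 0.11 / 0.84 = 0.131
  Reduction = (1 - 0.131) * 100 = 86.9%

86.9%


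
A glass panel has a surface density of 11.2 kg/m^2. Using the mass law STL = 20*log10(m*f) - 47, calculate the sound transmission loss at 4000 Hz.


Mass law: STL = 20 * log10(m * f) - 47
  m * f = 11.2 * 4000 = 44800
  log10(44800) = 4.65128
  STL = 20 * 4.65128 - 47 = 93.0256 - 47 = 46.0 dB

46.0 dB


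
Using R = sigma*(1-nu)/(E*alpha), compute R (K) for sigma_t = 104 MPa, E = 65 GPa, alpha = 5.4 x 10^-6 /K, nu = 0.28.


Thermal shock resistance: R = sigma * (1 - nu) / (E * alpha)
  Numerator = 104 * (1 - 0.28) = 74.88
  Denominator = 65 * 1000 * (5.4 x 10^-6) = 0.351
  R = 74.88 / 0.351 = 213.3 K

213.3 K


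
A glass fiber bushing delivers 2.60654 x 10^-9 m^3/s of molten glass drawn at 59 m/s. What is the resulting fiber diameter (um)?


Cross-sectional area from continuity:
  A = Q / v = 2.60654 x 10^-9 / 59 = 4.417864 x 10^-11 m^2
Diameter from circular cross-section:
  d = sqrt(4A / pi) * 10^6 (m -> um)
  d = sqrt(4 * 4.417864 x 10^-11 / pi) * 10^6 = 7.5 um

7.5 um


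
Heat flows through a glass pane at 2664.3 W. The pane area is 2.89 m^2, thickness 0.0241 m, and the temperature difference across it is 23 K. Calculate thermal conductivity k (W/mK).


Fourier's law rearranged: k = Q * t / (A * dT)
  Numerator = 2664.3 * 0.0241 = 64.20963
  Denominator = 2.89 * 23 = 66.47
  k = 64.20963 / 66.47 = 0.966 W/mK

0.966 W/mK


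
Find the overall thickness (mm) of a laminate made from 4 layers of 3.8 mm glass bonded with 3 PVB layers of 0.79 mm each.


Total thickness = glass contribution + PVB contribution
  Glass: 4 * 3.8 = 15.2 mm
  PVB: 3 * 0.79 = 2.37 mm
  Total = 15.2 + 2.37 = 17.57 mm

17.57 mm


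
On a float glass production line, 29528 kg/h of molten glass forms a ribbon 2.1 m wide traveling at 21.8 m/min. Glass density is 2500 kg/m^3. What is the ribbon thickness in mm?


Ribbon cross-section from mass balance:
  Volume rate = throughput / density = 29528 / 2500 = 11.8112 m^3/h
  thickness = volume rate / (speed * 60 * width), i.e.
  thickness = throughput / (60 * speed * width * density) * 1000
  thickness = 29528 / (60 * 21.8 * 2.1 * 2500) * 1000 = 4.3 mm

4.3 mm


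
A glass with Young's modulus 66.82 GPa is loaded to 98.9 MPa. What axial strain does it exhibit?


Rearrange E = sigma / epsilon:
  epsilon = sigma / E
  E (MPa) = 66.82 * 1000 = 66820
  epsilon = 98.9 / 66820 = 0.00148

0.00148


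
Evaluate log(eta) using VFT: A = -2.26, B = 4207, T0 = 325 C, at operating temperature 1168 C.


VFT equation: log(eta) = A + B / (T - T0)
  T - T0 = 1168 - 325 = 843
  B / (T - T0) = 4207 / 843 = 4.991
  log(eta) = -2.26 + 4.991 = 2.731

2.731


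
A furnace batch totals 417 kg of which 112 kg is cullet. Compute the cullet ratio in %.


Cullet ratio = (cullet mass / total batch mass) * 100
  Ratio = 112 / 417 * 100 = 26.86%

26.86%


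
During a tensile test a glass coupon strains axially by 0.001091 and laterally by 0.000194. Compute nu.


Poisson's ratio: nu = lateral strain / axial strain
  nu = 0.000194 / 0.001091 = 0.1778

0.1778


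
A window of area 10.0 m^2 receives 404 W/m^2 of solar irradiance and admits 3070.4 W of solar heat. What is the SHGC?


Rearrange Q = Area * SHGC * Irradiance:
  SHGC = Q / (Area * Irradiance)
  SHGC = 3070.4 / (10.0 * 404) = 0.76

0.76


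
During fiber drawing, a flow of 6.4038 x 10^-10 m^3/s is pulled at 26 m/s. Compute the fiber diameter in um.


Cross-sectional area from continuity:
  A = Q / v = 6.4038 x 10^-10 / 26 = 2.463 x 10^-11 m^2
Diameter from circular cross-section:
  d = sqrt(4A / pi) * 10^6 (m -> um)
  d = sqrt(4 * 2.463 x 10^-11 / pi) * 10^6 = 5.6 um

5.6 um


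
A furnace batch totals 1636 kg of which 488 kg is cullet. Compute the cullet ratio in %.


Cullet ratio = (cullet mass / total batch mass) * 100
  Ratio = 488 / 1636 * 100 = 29.83%

29.83%


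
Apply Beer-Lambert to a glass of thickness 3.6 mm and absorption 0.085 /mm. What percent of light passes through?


Beer-Lambert law: T = exp(-alpha * thickness)
  exponent = -0.085 * 3.6 = -0.306
  T = exp(-0.306) = 0.7364
  Percentage = 0.7364 * 100 = 73.64%

73.64%


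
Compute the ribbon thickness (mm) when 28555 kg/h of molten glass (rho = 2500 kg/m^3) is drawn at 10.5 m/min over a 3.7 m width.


Ribbon cross-section from mass balance:
  Volume rate = throughput / density = 28555 / 2500 = 11.422 m^3/h
  thickness = volume rate / (speed * 60 * width), i.e.
  thickness = throughput / (60 * speed * width * density) * 1000
  thickness = 28555 / (60 * 10.5 * 3.7 * 2500) * 1000 = 4.9 mm

4.9 mm


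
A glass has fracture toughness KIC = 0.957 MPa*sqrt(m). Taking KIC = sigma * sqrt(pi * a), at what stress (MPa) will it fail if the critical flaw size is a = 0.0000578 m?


Rearrange KIC = sigma * sqrt(pi * a):
  sigma = KIC / sqrt(pi * a)
  sqrt(pi * 0.0000578) = 0.013475
  sigma = 0.957 / 0.013475 = 71.02 MPa

71.02 MPa


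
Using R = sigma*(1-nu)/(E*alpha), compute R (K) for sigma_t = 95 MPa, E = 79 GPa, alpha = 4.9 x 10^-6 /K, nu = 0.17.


Thermal shock resistance: R = sigma * (1 - nu) / (E * alpha)
  Numerator = 95 * (1 - 0.17) = 78.85
  Denominator = 79 * 1000 * (4.9 x 10^-6) = 0.3871
  R = 78.85 / 0.3871 = 203.7 K

203.7 K


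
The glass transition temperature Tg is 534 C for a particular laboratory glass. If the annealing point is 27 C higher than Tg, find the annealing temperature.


The annealing temperature is Tg plus the offset:
  T_anneal = 534 + 27 = 561 C

561 C


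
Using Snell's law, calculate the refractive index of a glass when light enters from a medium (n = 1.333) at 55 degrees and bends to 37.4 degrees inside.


Apply Snell's law: n1 * sin(theta1) = n2 * sin(theta2)
  n2 = n1 * sin(theta1) / sin(theta2)
  sin(55) = 0.819152
  sin(37.4) = 0.607376
  n2 = 1.333 * 0.819152 / 0.607376 = 1.7978

1.7978


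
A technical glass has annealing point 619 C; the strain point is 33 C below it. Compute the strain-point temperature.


Strain point = annealing point - difference:
  T_strain = 619 - 33 = 586 C

586 C


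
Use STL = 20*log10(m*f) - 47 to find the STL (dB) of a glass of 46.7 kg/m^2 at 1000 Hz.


Mass law: STL = 20 * log10(m * f) - 47
  m * f = 46.7 * 1000 = 46700
  log10(46700) = 4.66932
  STL = 20 * 4.66932 - 47 = 93.3864 - 47 = 46.4 dB

46.4 dB


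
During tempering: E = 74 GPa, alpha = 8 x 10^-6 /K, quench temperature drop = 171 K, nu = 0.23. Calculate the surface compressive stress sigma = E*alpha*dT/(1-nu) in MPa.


Tempering stress: sigma = E * alpha * dT / (1 - nu)
  E (MPa) = 74 * 1000 = 74000
  Numerator = 74000 * (8 x 10^-6) * 171 = 101.232
  Denominator = 1 - 0.23 = 0.77
  sigma = 101.232 / 0.77 = 131.5 MPa

131.5 MPa


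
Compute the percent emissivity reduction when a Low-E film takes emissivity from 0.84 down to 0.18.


Percentage reduction = (1 - coated/uncoated) * 100
  Ratio = 0.18 / 0.84 = 0.2143
  Reduction = (1 - 0.2143) * 100 = 78.6%

78.6%


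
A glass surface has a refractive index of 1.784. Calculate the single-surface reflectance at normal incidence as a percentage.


Fresnel reflectance at normal incidence:
  R = ((n - 1)/(n + 1))^2
  (n - 1)/(n + 1) = (1.784 - 1)/(1.784 + 1) = 0.281609
  R = 0.281609^2 = 0.0793036
  R(%) = 0.0793036 * 100 = 7.93%

7.93%


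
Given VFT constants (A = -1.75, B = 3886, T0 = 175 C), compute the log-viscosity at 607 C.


VFT equation: log(eta) = A + B / (T - T0)
  T - T0 = 607 - 175 = 432
  B / (T - T0) = 3886 / 432 = 8.995
  log(eta) = -1.75 + 8.995 = 7.245

7.245


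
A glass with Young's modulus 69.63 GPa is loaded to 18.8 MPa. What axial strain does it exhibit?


Rearrange E = sigma / epsilon:
  epsilon = sigma / E
  E (MPa) = 69.63 * 1000 = 69630
  epsilon = 18.8 / 69630 = 0.00027

0.00027


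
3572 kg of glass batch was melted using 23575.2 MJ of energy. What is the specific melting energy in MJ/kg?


Rearrange E = m * s for s:
  s = E / m
  s = 23575.2 / 3572 = 6.6 MJ/kg

6.6 MJ/kg


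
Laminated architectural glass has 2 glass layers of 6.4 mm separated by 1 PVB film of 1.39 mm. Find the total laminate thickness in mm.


Total thickness = glass contribution + PVB contribution
  Glass: 2 * 6.4 = 12.8 mm
  PVB: 1 * 1.39 = 1.39 mm
  Total = 12.8 + 1.39 = 14.19 mm

14.19 mm


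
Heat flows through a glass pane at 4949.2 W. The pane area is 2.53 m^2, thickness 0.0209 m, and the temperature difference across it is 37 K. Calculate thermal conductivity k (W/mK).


Fourier's law rearranged: k = Q * t / (A * dT)
  Numerator = 4949.2 * 0.0209 = 103.43828
  Denominator = 2.53 * 37 = 93.61
  k = 103.43828 / 93.61 = 1.105 W/mK

1.105 W/mK


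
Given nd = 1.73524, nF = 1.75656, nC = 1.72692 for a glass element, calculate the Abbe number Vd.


Abbe number formula: Vd = (nd - 1) / (nF - nC)
  nd - 1 = 1.73524 - 1 = 0.73524
  nF - nC = 1.75656 - 1.72692 = 0.02964
  Vd = 0.73524 / 0.02964 = 24.81

24.81


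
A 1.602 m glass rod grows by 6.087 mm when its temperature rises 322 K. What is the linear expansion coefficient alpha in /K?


Rearrange dL = alpha * L0 * dT for alpha:
  alpha = dL / (L0 * dT)
  alpha = (6.087 / 1000) / (1.602 * 322) = 0.0000118 /K = 1.18 x 10^-5 /K

1.18 x 10^-5 /K


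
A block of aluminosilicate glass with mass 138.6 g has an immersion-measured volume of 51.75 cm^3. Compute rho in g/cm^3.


Use the definition of density:
  rho = mass / volume
  rho = 138.6 / 51.75 = 2.678 g/cm^3

2.678 g/cm^3


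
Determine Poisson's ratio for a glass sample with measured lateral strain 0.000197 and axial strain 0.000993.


Poisson's ratio: nu = lateral strain / axial strain
  nu = 0.000197 / 0.000993 = 0.1984

0.1984


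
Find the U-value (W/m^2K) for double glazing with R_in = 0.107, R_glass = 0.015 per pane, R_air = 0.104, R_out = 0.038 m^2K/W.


Total thermal resistance (series):
  R_total = R_in + R_glass + R_air + R_glass + R_out
  R_total = 0.107 + 0.015 + 0.104 + 0.015 + 0.038 = 0.279 m^2K/W
U-value = 1 / R_total = 1 / 0.279 = 3.584 W/m^2K

3.584 W/m^2K


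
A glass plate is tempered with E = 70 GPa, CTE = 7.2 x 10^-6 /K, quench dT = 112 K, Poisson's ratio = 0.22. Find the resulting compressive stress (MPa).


Tempering stress: sigma = E * alpha * dT / (1 - nu)
  E (MPa) = 70 * 1000 = 70000
  Numerator = 70000 * (7.2 x 10^-6) * 112 = 56.448
  Denominator = 1 - 0.22 = 0.78
  sigma = 56.448 / 0.78 = 72.4 MPa

72.4 MPa


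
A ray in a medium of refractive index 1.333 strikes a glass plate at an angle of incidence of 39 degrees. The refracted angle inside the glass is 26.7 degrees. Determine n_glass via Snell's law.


Apply Snell's law: n1 * sin(theta1) = n2 * sin(theta2)
  n2 = n1 * sin(theta1) / sin(theta2)
  sin(39) = 0.62932
  sin(26.7) = 0.449319
  n2 = 1.333 * 0.62932 / 0.449319 = 1.867

1.867


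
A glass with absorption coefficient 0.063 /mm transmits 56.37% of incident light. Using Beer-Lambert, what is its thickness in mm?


Rearrange T = exp(-alpha * thickness):
  thickness = -ln(T) / alpha
  T = 56.37/100 = 0.5637
  ln(T) = -0.57323
  -ln(T) = 0.57323
  thickness = 0.57323 / 0.063 = 9.1 mm

9.1 mm


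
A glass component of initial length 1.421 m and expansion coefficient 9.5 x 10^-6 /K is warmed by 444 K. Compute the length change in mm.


Thermal expansion formula: dL = alpha * L0 * dT
  dL = (9.5 x 10^-6) * 1.421 * 444 = 0.00599378 m
Convert to mm: 0.00599378 * 1000 = 5.9938 mm

5.9938 mm


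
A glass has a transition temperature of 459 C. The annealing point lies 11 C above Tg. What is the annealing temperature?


The annealing temperature is Tg plus the offset:
  T_anneal = 459 + 11 = 470 C

470 C


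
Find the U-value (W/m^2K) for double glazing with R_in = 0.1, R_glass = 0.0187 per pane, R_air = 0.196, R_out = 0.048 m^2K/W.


Total thermal resistance (series):
  R_total = R_in + R_glass + R_air + R_glass + R_out
  R_total = 0.1 + 0.0187 + 0.196 + 0.0187 + 0.048 = 0.3814 m^2K/W
U-value = 1 / R_total = 1 / 0.3814 = 2.622 W/m^2K

2.622 W/m^2K


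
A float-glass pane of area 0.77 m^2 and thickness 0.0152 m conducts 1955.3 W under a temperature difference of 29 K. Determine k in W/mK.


Fourier's law rearranged: k = Q * t / (A * dT)
  Numerator = 1955.3 * 0.0152 = 29.72056
  Denominator = 0.77 * 29 = 22.33
  k = 29.72056 / 22.33 = 1.331 W/mK

1.331 W/mK


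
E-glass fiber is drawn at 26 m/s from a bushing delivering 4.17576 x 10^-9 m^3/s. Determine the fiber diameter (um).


Cross-sectional area from continuity:
  A = Q / v = 4.17576 x 10^-9 / 26 = 1.606062 x 10^-10 m^2
Diameter from circular cross-section:
  d = sqrt(4A / pi) * 10^6 (m -> um)
  d = sqrt(4 * 1.606062 x 10^-10 / pi) * 10^6 = 14.3 um

14.3 um


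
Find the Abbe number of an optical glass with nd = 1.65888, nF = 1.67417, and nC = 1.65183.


Abbe number formula: Vd = (nd - 1) / (nF - nC)
  nd - 1 = 1.65888 - 1 = 0.65888
  nF - nC = 1.67417 - 1.65183 = 0.02234
  Vd = 0.65888 / 0.02234 = 29.49

29.49


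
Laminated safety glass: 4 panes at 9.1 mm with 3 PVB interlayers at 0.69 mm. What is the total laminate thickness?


Total thickness = glass contribution + PVB contribution
  Glass: 4 * 9.1 = 36.4 mm
  PVB: 3 * 0.69 = 2.07 mm
  Total = 36.4 + 2.07 = 38.47 mm

38.47 mm


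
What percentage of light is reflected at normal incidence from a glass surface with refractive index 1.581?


Fresnel reflectance at normal incidence:
  R = ((n - 1)/(n + 1))^2
  (n - 1)/(n + 1) = (1.581 - 1)/(1.581 + 1) = 0.225107
  R = 0.225107^2 = 0.0506732
  R(%) = 0.0506732 * 100 = 5.067%

5.067%


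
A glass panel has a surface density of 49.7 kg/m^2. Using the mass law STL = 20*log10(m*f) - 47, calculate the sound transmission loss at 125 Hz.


Mass law: STL = 20 * log10(m * f) - 47
  m * f = 49.7 * 125 = 6212.5
  log10(6212.5) = 3.79327
  STL = 20 * 3.79327 - 47 = 75.8654 - 47 = 28.9 dB

28.9 dB


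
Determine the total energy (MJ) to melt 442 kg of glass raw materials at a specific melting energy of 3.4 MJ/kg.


Total energy = mass * specific energy
  E = 442 * 3.4 = 1502.8 MJ

1502.8 MJ


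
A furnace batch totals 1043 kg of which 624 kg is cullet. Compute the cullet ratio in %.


Cullet ratio = (cullet mass / total batch mass) * 100
  Ratio = 624 / 1043 * 100 = 59.83%

59.83%


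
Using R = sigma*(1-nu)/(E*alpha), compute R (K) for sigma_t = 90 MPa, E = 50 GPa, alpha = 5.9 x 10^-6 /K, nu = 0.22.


Thermal shock resistance: R = sigma * (1 - nu) / (E * alpha)
  Numerator = 90 * (1 - 0.22) = 70.2
  Denominator = 50 * 1000 * (5.9 x 10^-6) = 0.295
  R = 70.2 / 0.295 = 238.0 K

238.0 K


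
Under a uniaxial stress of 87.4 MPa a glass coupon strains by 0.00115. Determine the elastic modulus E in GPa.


Young's modulus: E = stress / strain
  E = 87.4 MPa / 0.00115 = 76000 MPa
Convert to GPa: 76000 / 1000 = 76.0 GPa

76.0 GPa


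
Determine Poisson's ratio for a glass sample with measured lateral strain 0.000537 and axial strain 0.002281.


Poisson's ratio: nu = lateral strain / axial strain
  nu = 0.000537 / 0.002281 = 0.2354

0.2354


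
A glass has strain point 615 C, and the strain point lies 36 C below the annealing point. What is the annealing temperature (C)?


T_anneal = T_strain + gap:
  T_anneal = 615 + 36 = 651 C

651 C


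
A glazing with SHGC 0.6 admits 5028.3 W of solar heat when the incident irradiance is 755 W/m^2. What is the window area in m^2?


Rearrange Q = Area * SHGC * Irradiance:
  Area = Q / (SHGC * Irradiance)
  Area = 5028.3 / (0.6 * 755) = 11.1 m^2

11.1 m^2


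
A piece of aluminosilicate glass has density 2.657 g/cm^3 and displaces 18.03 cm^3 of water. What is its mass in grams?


Rearrange rho = m / V:
  m = rho * V
  m = 2.657 * 18.03 = 47.906 g

47.906 g


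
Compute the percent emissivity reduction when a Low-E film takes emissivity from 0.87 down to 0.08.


Percentage reduction = (1 - coated/uncoated) * 100
  Ratio = 0.08 / 0.87 = 0.092
  Reduction = (1 - 0.092) * 100 = 90.8%

90.8%


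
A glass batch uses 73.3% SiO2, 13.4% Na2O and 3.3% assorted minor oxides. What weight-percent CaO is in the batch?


Pieces sum to 100%:
  CaO = 100 - (SiO2 + Na2O + others)
  CaO = 100 - (73.3 + 13.4 + 3.3) = 10.0%

10.0%


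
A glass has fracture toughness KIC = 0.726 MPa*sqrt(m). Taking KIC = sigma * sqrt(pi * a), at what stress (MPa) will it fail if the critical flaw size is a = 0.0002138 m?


Rearrange KIC = sigma * sqrt(pi * a):
  sigma = KIC / sqrt(pi * a)
  sqrt(pi * 0.0002138) = 0.025917
  sigma = 0.726 / 0.025917 = 28.01 MPa

28.01 MPa


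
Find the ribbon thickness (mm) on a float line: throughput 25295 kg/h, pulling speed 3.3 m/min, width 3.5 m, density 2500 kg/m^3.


Ribbon cross-section from mass balance:
  Volume rate = throughput / density = 25295 / 2500 = 10.118 m^3/h
  thickness = volume rate / (speed * 60 * width), i.e.
  thickness = throughput / (60 * speed * width * density) * 1000
  thickness = 25295 / (60 * 3.3 * 3.5 * 2500) * 1000 = 14.6 mm

14.6 mm


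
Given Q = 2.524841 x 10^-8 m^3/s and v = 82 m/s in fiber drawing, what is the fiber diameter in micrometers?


Cross-sectional area from continuity:
  A = Q / v = 2.524841 x 10^-8 / 82 = 3.079074 x 10^-10 m^2
Diameter from circular cross-section:
  d = sqrt(4A / pi) * 10^6 (m -> um)
  d = sqrt(4 * 3.079074 x 10^-10 / pi) * 10^6 = 19.8 um

19.8 um


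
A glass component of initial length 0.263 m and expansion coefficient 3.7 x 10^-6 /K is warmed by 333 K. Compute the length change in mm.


Thermal expansion formula: dL = alpha * L0 * dT
  dL = (3.7 x 10^-6) * 0.263 * 333 = 0.00032404 m
Convert to mm: 0.00032404 * 1000 = 0.324 mm

0.324 mm


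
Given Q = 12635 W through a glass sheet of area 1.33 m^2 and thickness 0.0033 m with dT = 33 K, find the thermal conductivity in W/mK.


Fourier's law rearranged: k = Q * t / (A * dT)
  Numerator = 12635 * 0.0033 = 41.6955
  Denominator = 1.33 * 33 = 43.89
  k = 41.6955 / 43.89 = 0.95 W/mK

0.95 W/mK


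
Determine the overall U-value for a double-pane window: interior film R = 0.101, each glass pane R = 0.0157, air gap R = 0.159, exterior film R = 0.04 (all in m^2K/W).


Total thermal resistance (series):
  R_total = R_in + R_glass + R_air + R_glass + R_out
  R_total = 0.101 + 0.0157 + 0.159 + 0.0157 + 0.04 = 0.3314 m^2K/W
U-value = 1 / R_total = 1 / 0.3314 = 3.018 W/m^2K

3.018 W/m^2K


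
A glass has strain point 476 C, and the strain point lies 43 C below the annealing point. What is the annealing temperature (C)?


T_anneal = T_strain + gap:
  T_anneal = 476 + 43 = 519 C

519 C


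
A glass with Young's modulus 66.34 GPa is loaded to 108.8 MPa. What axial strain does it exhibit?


Rearrange E = sigma / epsilon:
  epsilon = sigma / E
  E (MPa) = 66.34 * 1000 = 66340
  epsilon = 108.8 / 66340 = 0.00164

0.00164


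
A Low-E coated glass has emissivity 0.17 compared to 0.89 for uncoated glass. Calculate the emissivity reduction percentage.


Percentage reduction = (1 - coated/uncoated) * 100
  Ratio = 0.17 / 0.89 = 0.191
  Reduction = (1 - 0.191) * 100 = 80.9%

80.9%


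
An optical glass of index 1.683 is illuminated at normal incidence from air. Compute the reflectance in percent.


Fresnel reflectance at normal incidence:
  R = ((n - 1)/(n + 1))^2
  (n - 1)/(n + 1) = (1.683 - 1)/(1.683 + 1) = 0.254566
  R = 0.254566^2 = 0.0648038
  R(%) = 0.0648038 * 100 = 6.48%

6.48%


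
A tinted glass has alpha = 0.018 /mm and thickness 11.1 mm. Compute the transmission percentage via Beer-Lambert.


Beer-Lambert law: T = exp(-alpha * thickness)
  exponent = -0.018 * 11.1 = -0.1998
  T = exp(-0.1998) = 0.8189
  Percentage = 0.8189 * 100 = 81.89%

81.89%


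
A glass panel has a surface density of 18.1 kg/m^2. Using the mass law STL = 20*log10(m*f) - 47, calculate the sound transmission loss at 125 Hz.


Mass law: STL = 20 * log10(m * f) - 47
  m * f = 18.1 * 125 = 2262.5
  log10(2262.5) = 3.35459
  STL = 20 * 3.35459 - 47 = 67.0918 - 47 = 20.1 dB

20.1 dB


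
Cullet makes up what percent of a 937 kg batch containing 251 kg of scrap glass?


Cullet ratio = (cullet mass / total batch mass) * 100
  Ratio = 251 / 937 * 100 = 26.79%

26.79%


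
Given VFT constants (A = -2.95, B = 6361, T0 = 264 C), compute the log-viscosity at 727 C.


VFT equation: log(eta) = A + B / (T - T0)
  T - T0 = 727 - 264 = 463
  B / (T - T0) = 6361 / 463 = 13.739
  log(eta) = -2.95 + 13.739 = 10.789

10.789


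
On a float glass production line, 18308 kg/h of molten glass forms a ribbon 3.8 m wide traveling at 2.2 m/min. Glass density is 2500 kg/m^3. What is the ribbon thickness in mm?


Ribbon cross-section from mass balance:
  Volume rate = throughput / density = 18308 / 2500 = 7.3232 m^3/h
  thickness = volume rate / (speed * 60 * width), i.e.
  thickness = throughput / (60 * speed * width * density) * 1000
  thickness = 18308 / (60 * 2.2 * 3.8 * 2500) * 1000 = 14.6 mm

14.6 mm


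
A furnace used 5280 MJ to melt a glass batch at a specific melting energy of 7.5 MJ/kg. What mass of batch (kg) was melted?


Rearrange E = m * s for m:
  m = E / s
  m = 5280 / 7.5 = 704.0 kg

704.0 kg


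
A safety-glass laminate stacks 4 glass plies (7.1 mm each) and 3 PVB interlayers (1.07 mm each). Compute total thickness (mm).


Total thickness = glass contribution + PVB contribution
  Glass: 4 * 7.1 = 28.4 mm
  PVB: 3 * 1.07 = 3.21 mm
  Total = 28.4 + 3.21 = 31.61 mm

31.61 mm


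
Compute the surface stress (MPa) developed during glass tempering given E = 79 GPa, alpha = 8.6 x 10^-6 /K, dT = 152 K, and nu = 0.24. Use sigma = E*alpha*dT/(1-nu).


Tempering stress: sigma = E * alpha * dT / (1 - nu)
  E (MPa) = 79 * 1000 = 79000
  Numerator = 79000 * (8.6 x 10^-6) * 152 = 103.2688
  Denominator = 1 - 0.24 = 0.76
  sigma = 103.2688 / 0.76 = 135.9 MPa

135.9 MPa


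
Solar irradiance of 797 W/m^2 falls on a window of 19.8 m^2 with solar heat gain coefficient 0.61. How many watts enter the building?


Solar heat gain: Q = Area * SHGC * Irradiance
  Q = 19.8 * 0.61 * 797 = 9626.2 W

9626.2 W


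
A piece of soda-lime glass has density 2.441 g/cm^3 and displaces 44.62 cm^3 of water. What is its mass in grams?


Rearrange rho = m / V:
  m = rho * V
  m = 2.441 * 44.62 = 108.917 g

108.917 g


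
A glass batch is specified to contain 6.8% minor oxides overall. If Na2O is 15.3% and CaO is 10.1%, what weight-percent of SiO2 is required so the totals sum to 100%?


Known pieces sum to 100%:
  SiO2 = 100 - (others + Na2O + CaO)
  SiO2 = 100 - (6.8 + 15.3 + 10.1) = 67.8%

67.8%


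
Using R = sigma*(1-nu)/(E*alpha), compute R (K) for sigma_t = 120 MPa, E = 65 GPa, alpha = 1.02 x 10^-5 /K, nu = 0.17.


Thermal shock resistance: R = sigma * (1 - nu) / (E * alpha)
  Numerator = 120 * (1 - 0.17) = 99.6
  Denominator = 65 * 1000 * (1.02 x 10^-5) = 0.663
  R = 99.6 / 0.663 = 150.2 K

150.2 K


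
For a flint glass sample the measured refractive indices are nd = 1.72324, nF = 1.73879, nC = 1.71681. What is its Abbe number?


Abbe number formula: Vd = (nd - 1) / (nF - nC)
  nd - 1 = 1.72324 - 1 = 0.72324
  nF - nC = 1.73879 - 1.71681 = 0.02198
  Vd = 0.72324 / 0.02198 = 32.9

32.9


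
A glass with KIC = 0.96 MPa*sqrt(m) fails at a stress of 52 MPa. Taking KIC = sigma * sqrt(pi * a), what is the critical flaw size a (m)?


Rearrange KIC = sigma * sqrt(pi * a):
  sqrt(pi * a) = KIC / sigma
  sqrt(pi * a) = 0.96 / 52 = 0.018462
  a = (KIC / sigma)^2 / pi
  a = 0.018462^2 / pi = 0.0001085 m

0.0001085 m


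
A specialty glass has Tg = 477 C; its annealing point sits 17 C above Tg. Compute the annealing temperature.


The annealing temperature is Tg plus the offset:
  T_anneal = 477 + 17 = 494 C

494 C


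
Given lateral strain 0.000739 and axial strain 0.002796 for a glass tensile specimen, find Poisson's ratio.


Poisson's ratio: nu = lateral strain / axial strain
  nu = 0.000739 / 0.002796 = 0.2643

0.2643


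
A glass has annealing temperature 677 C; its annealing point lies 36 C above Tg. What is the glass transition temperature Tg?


Rearrange T_anneal = Tg + offset for Tg:
  Tg = T_anneal - offset = 677 - 36 = 641 C

641 C


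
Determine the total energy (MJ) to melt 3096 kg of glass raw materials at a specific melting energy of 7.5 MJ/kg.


Total energy = mass * specific energy
  E = 3096 * 7.5 = 23220 MJ

23220 MJ


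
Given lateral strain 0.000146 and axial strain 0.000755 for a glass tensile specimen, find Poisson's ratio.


Poisson's ratio: nu = lateral strain / axial strain
  nu = 0.000146 / 0.000755 = 0.1934

0.1934


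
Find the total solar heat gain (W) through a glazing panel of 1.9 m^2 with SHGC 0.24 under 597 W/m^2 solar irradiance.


Solar heat gain: Q = Area * SHGC * Irradiance
  Q = 1.9 * 0.24 * 597 = 272.2 W

272.2 W


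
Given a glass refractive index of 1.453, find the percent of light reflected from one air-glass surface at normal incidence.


Fresnel reflectance at normal incidence:
  R = ((n - 1)/(n + 1))^2
  (n - 1)/(n + 1) = (1.453 - 1)/(1.453 + 1) = 0.184672
  R = 0.184672^2 = 0.0341037
  R(%) = 0.0341037 * 100 = 3.41%

3.41%


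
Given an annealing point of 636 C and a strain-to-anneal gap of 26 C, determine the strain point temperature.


Strain point = annealing point - difference:
  T_strain = 636 - 26 = 610 C

610 C


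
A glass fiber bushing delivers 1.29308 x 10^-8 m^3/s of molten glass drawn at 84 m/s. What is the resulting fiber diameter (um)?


Cross-sectional area from continuity:
  A = Q / v = 1.29308 x 10^-8 / 84 = 1.539381 x 10^-10 m^2
Diameter from circular cross-section:
  d = sqrt(4A / pi) * 10^6 (m -> um)
  d = sqrt(4 * 1.539381 x 10^-10 / pi) * 10^6 = 14.0 um

14.0 um


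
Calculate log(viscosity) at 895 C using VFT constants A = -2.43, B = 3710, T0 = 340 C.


VFT equation: log(eta) = A + B / (T - T0)
  T - T0 = 895 - 340 = 555
  B / (T - T0) = 3710 / 555 = 6.685
  log(eta) = -2.43 + 6.685 = 4.255

4.255


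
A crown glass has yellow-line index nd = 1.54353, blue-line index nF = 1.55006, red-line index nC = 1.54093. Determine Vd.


Abbe number formula: Vd = (nd - 1) / (nF - nC)
  nd - 1 = 1.54353 - 1 = 0.54353
  nF - nC = 1.55006 - 1.54093 = 0.00913
  Vd = 0.54353 / 0.00913 = 59.53

59.53


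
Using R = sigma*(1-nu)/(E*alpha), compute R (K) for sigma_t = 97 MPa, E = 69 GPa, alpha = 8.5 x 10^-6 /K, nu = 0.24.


Thermal shock resistance: R = sigma * (1 - nu) / (E * alpha)
  Numerator = 97 * (1 - 0.24) = 73.72
  Denominator = 69 * 1000 * (8.5 x 10^-6) = 0.5865
  R = 73.72 / 0.5865 = 125.7 K

125.7 K


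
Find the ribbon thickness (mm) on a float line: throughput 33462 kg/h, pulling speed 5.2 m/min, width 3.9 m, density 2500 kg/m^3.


Ribbon cross-section from mass balance:
  Volume rate = throughput / density = 33462 / 2500 = 13.3848 m^3/h
  thickness = volume rate / (speed * 60 * width), i.e.
  thickness = throughput / (60 * speed * width * density) * 1000
  thickness = 33462 / (60 * 5.2 * 3.9 * 2500) * 1000 = 11.0 mm

11.0 mm


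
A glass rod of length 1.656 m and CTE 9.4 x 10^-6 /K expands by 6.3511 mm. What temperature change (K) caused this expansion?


Rearrange dL = alpha * L0 * dT for dT:
  dT = dL / (alpha * L0)
  dL (m) = 6.3511 / 1000 = 0.0063511
  dT = 0.0063511 / ((9.4 x 10^-6) * 1.656) = 408.0 K

408.0 K


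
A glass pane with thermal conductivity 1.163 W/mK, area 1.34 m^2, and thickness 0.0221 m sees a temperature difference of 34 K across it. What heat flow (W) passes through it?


Fourier's law: Q = k * A * dT / t
  Q = 1.163 * 1.34 * 34 / 0.0221
  Q = 52.98628 / 0.0221 = 2397.6 W

2397.6 W


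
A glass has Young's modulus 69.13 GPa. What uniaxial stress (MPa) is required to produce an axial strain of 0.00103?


Rearrange E = sigma / epsilon:
  sigma = E * epsilon
  E (MPa) = 69.13 * 1000 = 69130
  sigma = 69130 * 0.00103 = 71.2 MPa

71.2 MPa


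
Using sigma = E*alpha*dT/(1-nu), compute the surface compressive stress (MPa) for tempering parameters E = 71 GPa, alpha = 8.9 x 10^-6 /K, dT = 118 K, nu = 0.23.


Tempering stress: sigma = E * alpha * dT / (1 - nu)
  E (MPa) = 71 * 1000 = 71000
  Numerator = 71000 * (8.9 x 10^-6) * 118 = 74.5642
  Denominator = 1 - 0.23 = 0.77
  sigma = 74.5642 / 0.77 = 96.8 MPa

96.8 MPa


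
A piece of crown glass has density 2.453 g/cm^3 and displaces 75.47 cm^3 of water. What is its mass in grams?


Rearrange rho = m / V:
  m = rho * V
  m = 2.453 * 75.47 = 185.128 g

185.128 g


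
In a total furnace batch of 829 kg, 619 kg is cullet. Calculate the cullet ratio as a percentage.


Cullet ratio = (cullet mass / total batch mass) * 100
  Ratio = 619 / 829 * 100 = 74.67%

74.67%


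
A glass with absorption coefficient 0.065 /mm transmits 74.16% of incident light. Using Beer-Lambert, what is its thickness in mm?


Rearrange T = exp(-alpha * thickness):
  thickness = -ln(T) / alpha
  T = 74.16/100 = 0.7416
  ln(T) = -0.29895
  -ln(T) = 0.29895
  thickness = 0.29895 / 0.065 = 4.6 mm

4.6 mm


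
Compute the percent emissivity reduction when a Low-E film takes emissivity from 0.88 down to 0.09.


Percentage reduction = (1 - coated/uncoated) * 100
  Ratio = 0.09 / 0.88 = 0.1023
  Reduction = (1 - 0.1023) * 100 = 89.8%

89.8%


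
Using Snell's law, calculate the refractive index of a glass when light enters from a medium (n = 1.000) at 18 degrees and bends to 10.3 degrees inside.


Apply Snell's law: n1 * sin(theta1) = n2 * sin(theta2)
  n2 = n1 * sin(theta1) / sin(theta2)
  sin(18) = 0.309017
  sin(10.3) = 0.178802
  n2 = 1.000 * 0.309017 / 0.178802 = 1.7283

1.7283


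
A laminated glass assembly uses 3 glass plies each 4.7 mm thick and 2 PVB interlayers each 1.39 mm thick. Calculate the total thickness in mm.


Total thickness = glass contribution + PVB contribution
  Glass: 3 * 4.7 = 14.1 mm
  PVB: 2 * 1.39 = 2.78 mm
  Total = 14.1 + 2.78 = 16.88 mm

16.88 mm


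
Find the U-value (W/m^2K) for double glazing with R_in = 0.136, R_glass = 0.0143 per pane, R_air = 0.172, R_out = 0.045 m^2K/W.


Total thermal resistance (series):
  R_total = R_in + R_glass + R_air + R_glass + R_out
  R_total = 0.136 + 0.0143 + 0.172 + 0.0143 + 0.045 = 0.3816 m^2K/W
U-value = 1 / R_total = 1 / 0.3816 = 2.621 W/m^2K

2.621 W/m^2K


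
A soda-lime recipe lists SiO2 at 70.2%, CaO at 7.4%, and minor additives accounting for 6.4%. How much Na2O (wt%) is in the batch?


Pieces sum to 100%:
  Na2O = 100 - (SiO2 + CaO + others)
  Na2O = 100 - (70.2 + 7.4 + 6.4) = 16.0%

16.0%


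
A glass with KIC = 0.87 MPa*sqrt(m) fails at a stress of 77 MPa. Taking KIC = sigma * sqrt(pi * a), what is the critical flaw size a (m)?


Rearrange KIC = sigma * sqrt(pi * a):
  sqrt(pi * a) = KIC / sigma
  sqrt(pi * a) = 0.87 / 77 = 0.011299
  a = (KIC / sigma)^2 / pi
  a = 0.011299^2 / pi = 0.0000406 m

0.0000406 m


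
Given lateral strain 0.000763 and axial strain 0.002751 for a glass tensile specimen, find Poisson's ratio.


Poisson's ratio: nu = lateral strain / axial strain
  nu = 0.000763 / 0.002751 = 0.2774

0.2774


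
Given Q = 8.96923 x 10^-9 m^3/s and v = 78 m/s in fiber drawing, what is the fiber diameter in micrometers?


Cross-sectional area from continuity:
  A = Q / v = 8.96923 x 10^-9 / 78 = 1.149901 x 10^-10 m^2
Diameter from circular cross-section:
  d = sqrt(4A / pi) * 10^6 (m -> um)
  d = sqrt(4 * 1.149901 x 10^-10 / pi) * 10^6 = 12.1 um

12.1 um


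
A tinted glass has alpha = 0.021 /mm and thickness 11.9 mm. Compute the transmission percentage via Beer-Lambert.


Beer-Lambert law: T = exp(-alpha * thickness)
  exponent = -0.021 * 11.9 = -0.2499
  T = exp(-0.2499) = 0.7789
  Percentage = 0.7789 * 100 = 77.89%

77.89%


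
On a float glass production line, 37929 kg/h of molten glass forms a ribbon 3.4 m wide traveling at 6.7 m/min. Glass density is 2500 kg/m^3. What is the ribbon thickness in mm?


Ribbon cross-section from mass balance:
  Volume rate = throughput / density = 37929 / 2500 = 15.1716 m^3/h
  thickness = volume rate / (speed * 60 * width), i.e.
  thickness = throughput / (60 * speed * width * density) * 1000
  thickness = 37929 / (60 * 6.7 * 3.4 * 2500) * 1000 = 11.1 mm

11.1 mm
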